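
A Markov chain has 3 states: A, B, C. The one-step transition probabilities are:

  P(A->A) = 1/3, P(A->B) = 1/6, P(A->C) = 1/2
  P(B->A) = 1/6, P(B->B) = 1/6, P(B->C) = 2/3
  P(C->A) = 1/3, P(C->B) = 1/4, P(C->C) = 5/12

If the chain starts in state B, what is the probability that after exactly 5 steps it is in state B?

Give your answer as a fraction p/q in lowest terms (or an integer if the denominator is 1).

Computing P^5 by repeated multiplication:
P^1 =
  A: [1/3, 1/6, 1/2]
  B: [1/6, 1/6, 2/3]
  C: [1/3, 1/4, 5/12]
P^2 =
  A: [11/36, 5/24, 35/72]
  B: [11/36, 2/9, 17/36]
  C: [7/24, 29/144, 73/144]
P^3 =
  A: [43/144, 179/864, 427/864]
  B: [8/27, 89/432, 215/432]
  C: [259/864, 361/1728, 283/576]
P^4 =
  A: [1549/5184, 2155/10368, 1705/3456]
  B: [775/2592, 1079/5184, 2555/5184]
  C: [3095/10368, 1435/6912, 10241/20736]
P^5 =
  A: [18581/62208, 8617/41472, 61403/124416]
  B: [9289/31104, 12923/62208, 30707/62208]
  C: [12389/41472, 51713/248832, 122785/248832]

(P^5)[B -> B] = 12923/62208

Answer: 12923/62208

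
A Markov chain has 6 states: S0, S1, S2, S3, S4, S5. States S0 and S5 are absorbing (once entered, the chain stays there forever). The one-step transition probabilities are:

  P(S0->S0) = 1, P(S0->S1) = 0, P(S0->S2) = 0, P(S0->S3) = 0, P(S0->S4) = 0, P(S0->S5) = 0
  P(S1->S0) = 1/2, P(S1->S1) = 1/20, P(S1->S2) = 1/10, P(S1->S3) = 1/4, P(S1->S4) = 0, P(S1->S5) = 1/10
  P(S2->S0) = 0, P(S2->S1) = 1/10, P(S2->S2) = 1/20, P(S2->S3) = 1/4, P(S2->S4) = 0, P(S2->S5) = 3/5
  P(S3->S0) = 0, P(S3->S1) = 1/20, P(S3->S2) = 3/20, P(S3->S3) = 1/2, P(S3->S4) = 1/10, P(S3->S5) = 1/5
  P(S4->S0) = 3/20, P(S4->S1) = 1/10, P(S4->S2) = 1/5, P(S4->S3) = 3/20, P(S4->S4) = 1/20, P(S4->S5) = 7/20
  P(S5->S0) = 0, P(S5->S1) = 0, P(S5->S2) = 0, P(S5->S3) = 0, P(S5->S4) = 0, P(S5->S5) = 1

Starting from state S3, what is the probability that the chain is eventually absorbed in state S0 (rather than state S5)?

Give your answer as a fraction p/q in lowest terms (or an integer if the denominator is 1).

Let a_i = P(absorbed in S0 | start in state i).
Boundary conditions: a_S0 = 1, a_S5 = 0.
For each transient state i, a_i = sum_j P(i->j) * a_j:
  a_S1 = 1/2*a_S0 + 1/20*a_S1 + 1/10*a_S2 + 1/4*a_S3 + 0*a_S4 + 1/10*a_S5
  a_S2 = 0*a_S0 + 1/10*a_S1 + 1/20*a_S2 + 1/4*a_S3 + 0*a_S4 + 3/5*a_S5
  a_S3 = 0*a_S0 + 1/20*a_S1 + 3/20*a_S2 + 1/2*a_S3 + 1/10*a_S4 + 1/5*a_S5
  a_S4 = 3/20*a_S0 + 1/10*a_S1 + 1/5*a_S2 + 3/20*a_S3 + 1/20*a_S4 + 7/20*a_S5

Substituting a_S0 = 1 and a_S5 = 0, rearrange to (I - Q) a = r where r[i] = P(i -> S0):
  [19/20, -1/10, -1/4, 0] . (a_S1, a_S2, a_S3, a_S4) = 1/2
  [-1/10, 19/20, -1/4, 0] . (a_S1, a_S2, a_S3, a_S4) = 0
  [-1/20, -3/20, 1/2, -1/10] . (a_S1, a_S2, a_S3, a_S4) = 0
  [-1/10, -1/5, -3/20, 19/20] . (a_S1, a_S2, a_S3, a_S4) = 3/20

Solving yields:
  a_S1 = 55/96
  a_S2 = 65/672
  a_S3 = 31/224
  a_S4 = 25/96

Starting state is S3, so the absorption probability is a_S3 = 31/224.

Answer: 31/224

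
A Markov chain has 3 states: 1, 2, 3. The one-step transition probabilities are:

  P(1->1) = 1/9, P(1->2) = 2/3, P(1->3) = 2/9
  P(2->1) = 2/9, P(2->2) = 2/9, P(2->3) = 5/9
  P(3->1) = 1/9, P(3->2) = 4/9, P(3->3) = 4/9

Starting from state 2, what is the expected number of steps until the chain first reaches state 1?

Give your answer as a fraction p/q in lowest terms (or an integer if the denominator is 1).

Let h_i = expected steps to first reach 1 from state i.
Boundary: h_1 = 0.
First-step equations for the other states:
  h_2 = 1 + 2/9*h_1 + 2/9*h_2 + 5/9*h_3
  h_3 = 1 + 1/9*h_1 + 4/9*h_2 + 4/9*h_3

Substituting h_1 = 0 and rearranging gives the linear system (I - Q) h = 1:
  [7/9, -5/9] . (h_2, h_3) = 1
  [-4/9, 5/9] . (h_2, h_3) = 1

Solving yields:
  h_2 = 6
  h_3 = 33/5

Starting state is 2, so the expected hitting time is h_2 = 6.

Answer: 6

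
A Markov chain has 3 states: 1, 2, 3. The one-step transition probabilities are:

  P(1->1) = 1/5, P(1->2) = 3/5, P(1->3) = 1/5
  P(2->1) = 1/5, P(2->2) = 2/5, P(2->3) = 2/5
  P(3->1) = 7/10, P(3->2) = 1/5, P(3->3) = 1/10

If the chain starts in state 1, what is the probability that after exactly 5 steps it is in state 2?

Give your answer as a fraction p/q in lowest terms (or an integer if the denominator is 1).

Computing P^5 by repeated multiplication:
P^1 =
  1: [1/5, 3/5, 1/5]
  2: [1/5, 2/5, 2/5]
  3: [7/10, 1/5, 1/10]
P^2 =
  1: [3/10, 2/5, 3/10]
  2: [2/5, 9/25, 6/25]
  3: [1/4, 13/25, 23/100]
P^3 =
  1: [7/20, 2/5, 1/4]
  2: [8/25, 54/125, 31/125]
  3: [63/200, 101/250, 281/1000]
P^4 =
  1: [13/40, 21/50, 51/200]
  2: [81/250, 259/625, 327/1250]
  3: [681/2000, 1017/2500, 2527/10000]
P^5 =
  1: [131/400, 207/500, 517/2000]
  2: [827/2500, 1289/3125, 3209/12500]
  3: [6527/20000, 10439/25000, 25609/100000]

(P^5)[1 -> 2] = 207/500

Answer: 207/500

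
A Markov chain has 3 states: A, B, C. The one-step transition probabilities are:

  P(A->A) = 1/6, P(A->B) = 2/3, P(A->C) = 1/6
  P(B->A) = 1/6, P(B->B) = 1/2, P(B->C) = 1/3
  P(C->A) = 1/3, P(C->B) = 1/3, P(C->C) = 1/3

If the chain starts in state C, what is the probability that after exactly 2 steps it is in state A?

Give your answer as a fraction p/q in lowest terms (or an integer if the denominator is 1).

Answer: 2/9

Derivation:
Computing P^2 by repeated multiplication:
P^1 =
  A: [1/6, 2/3, 1/6]
  B: [1/6, 1/2, 1/3]
  C: [1/3, 1/3, 1/3]
P^2 =
  A: [7/36, 1/2, 11/36]
  B: [2/9, 17/36, 11/36]
  C: [2/9, 1/2, 5/18]

(P^2)[C -> A] = 2/9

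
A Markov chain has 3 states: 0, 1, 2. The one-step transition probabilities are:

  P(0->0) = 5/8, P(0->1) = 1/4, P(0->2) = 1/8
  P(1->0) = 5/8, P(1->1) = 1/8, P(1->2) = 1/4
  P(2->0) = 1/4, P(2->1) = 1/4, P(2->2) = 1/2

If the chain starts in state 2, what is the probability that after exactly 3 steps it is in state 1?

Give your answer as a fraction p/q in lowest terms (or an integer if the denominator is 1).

Computing P^3 by repeated multiplication:
P^1 =
  0: [5/8, 1/4, 1/8]
  1: [5/8, 1/8, 1/4]
  2: [1/4, 1/4, 1/2]
P^2 =
  0: [37/64, 7/32, 13/64]
  1: [17/32, 15/64, 15/64]
  2: [7/16, 7/32, 11/32]
P^3 =
  0: [281/512, 57/256, 117/512]
  1: [275/512, 113/512, 31/128]
  2: [127/256, 57/256, 9/32]

(P^3)[2 -> 1] = 57/256

Answer: 57/256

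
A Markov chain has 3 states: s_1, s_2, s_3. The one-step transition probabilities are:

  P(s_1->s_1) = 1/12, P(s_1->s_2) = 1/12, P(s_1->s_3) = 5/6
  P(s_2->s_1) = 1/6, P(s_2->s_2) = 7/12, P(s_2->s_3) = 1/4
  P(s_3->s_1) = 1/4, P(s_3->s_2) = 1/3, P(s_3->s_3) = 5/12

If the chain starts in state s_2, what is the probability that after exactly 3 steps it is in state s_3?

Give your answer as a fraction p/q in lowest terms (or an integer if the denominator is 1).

Computing P^3 by repeated multiplication:
P^1 =
  s_1: [1/12, 1/12, 5/6]
  s_2: [1/6, 7/12, 1/4]
  s_3: [1/4, 1/3, 5/12]
P^2 =
  s_1: [11/48, 1/3, 7/16]
  s_2: [25/144, 7/16, 7/18]
  s_3: [13/72, 17/48, 67/144]
P^3 =
  s_1: [53/288, 23/64, 263/576]
  s_2: [319/1728, 115/288, 719/1728]
  s_3: [329/1728, 217/576, 187/432]

(P^3)[s_2 -> s_3] = 719/1728

Answer: 719/1728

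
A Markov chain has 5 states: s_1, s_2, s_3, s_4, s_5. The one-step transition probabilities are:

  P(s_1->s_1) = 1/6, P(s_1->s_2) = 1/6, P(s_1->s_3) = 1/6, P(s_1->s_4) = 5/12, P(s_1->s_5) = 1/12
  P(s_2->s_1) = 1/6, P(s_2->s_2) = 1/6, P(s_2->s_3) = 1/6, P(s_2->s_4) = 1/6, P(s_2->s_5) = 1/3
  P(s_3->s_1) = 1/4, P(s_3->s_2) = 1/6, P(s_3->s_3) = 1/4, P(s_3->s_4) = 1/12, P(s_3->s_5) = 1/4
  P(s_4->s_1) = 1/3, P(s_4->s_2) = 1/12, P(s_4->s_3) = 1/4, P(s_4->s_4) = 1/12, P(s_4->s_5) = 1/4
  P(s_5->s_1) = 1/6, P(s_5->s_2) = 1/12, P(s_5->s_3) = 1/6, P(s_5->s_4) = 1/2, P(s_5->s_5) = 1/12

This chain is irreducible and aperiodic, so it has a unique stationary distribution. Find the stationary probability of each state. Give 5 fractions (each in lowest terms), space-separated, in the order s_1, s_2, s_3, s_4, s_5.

The stationary distribution satisfies pi = pi * P, i.e.:
  pi_s_1 = 1/6*pi_s_1 + 1/6*pi_s_2 + 1/4*pi_s_3 + 1/3*pi_s_4 + 1/6*pi_s_5
  pi_s_2 = 1/6*pi_s_1 + 1/6*pi_s_2 + 1/6*pi_s_3 + 1/12*pi_s_4 + 1/12*pi_s_5
  pi_s_3 = 1/6*pi_s_1 + 1/6*pi_s_2 + 1/4*pi_s_3 + 1/4*pi_s_4 + 1/6*pi_s_5
  pi_s_4 = 5/12*pi_s_1 + 1/6*pi_s_2 + 1/12*pi_s_3 + 1/12*pi_s_4 + 1/2*pi_s_5
  pi_s_5 = 1/12*pi_s_1 + 1/3*pi_s_2 + 1/4*pi_s_3 + 1/4*pi_s_4 + 1/12*pi_s_5
with normalization: pi_s_1 + pi_s_2 + pi_s_3 + pi_s_4 + pi_s_5 = 1.

Using the first 4 balance equations plus normalization, the linear system A*pi = b is:
  [-5/6, 1/6, 1/4, 1/3, 1/6] . pi = 0
  [1/6, -5/6, 1/6, 1/12, 1/12] . pi = 0
  [1/6, 1/6, -3/4, 1/4, 1/6] . pi = 0
  [5/12, 1/6, 1/12, -11/12, 1/2] . pi = 0
  [1, 1, 1, 1, 1] . pi = 1

Solving yields:
  pi_s_1 = 84/373
  pi_s_2 = 1115/8579
  pi_s_3 = 1754/8579
  pi_s_4 = 2136/8579
  pi_s_5 = 1642/8579

Verification (pi * P):
  84/373*1/6 + 1115/8579*1/6 + 1754/8579*1/4 + 2136/8579*1/3 + 1642/8579*1/6 = 84/373 = pi_s_1  (ok)
  84/373*1/6 + 1115/8579*1/6 + 1754/8579*1/6 + 2136/8579*1/12 + 1642/8579*1/12 = 1115/8579 = pi_s_2  (ok)
  84/373*1/6 + 1115/8579*1/6 + 1754/8579*1/4 + 2136/8579*1/4 + 1642/8579*1/6 = 1754/8579 = pi_s_3  (ok)
  84/373*5/12 + 1115/8579*1/6 + 1754/8579*1/12 + 2136/8579*1/12 + 1642/8579*1/2 = 2136/8579 = pi_s_4  (ok)
  84/373*1/12 + 1115/8579*1/3 + 1754/8579*1/4 + 2136/8579*1/4 + 1642/8579*1/12 = 1642/8579 = pi_s_5  (ok)

Answer: 84/373 1115/8579 1754/8579 2136/8579 1642/8579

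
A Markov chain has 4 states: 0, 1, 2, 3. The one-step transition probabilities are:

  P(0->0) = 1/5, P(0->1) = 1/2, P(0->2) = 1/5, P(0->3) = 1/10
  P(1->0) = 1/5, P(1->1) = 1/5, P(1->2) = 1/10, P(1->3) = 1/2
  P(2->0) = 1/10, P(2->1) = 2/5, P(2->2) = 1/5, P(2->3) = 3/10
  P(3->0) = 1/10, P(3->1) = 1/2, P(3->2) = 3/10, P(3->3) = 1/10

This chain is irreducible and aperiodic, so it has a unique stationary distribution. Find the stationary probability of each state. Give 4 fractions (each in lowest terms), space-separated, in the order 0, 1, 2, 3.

Answer: 193/1268 469/1268 243/1268 363/1268

Derivation:
The stationary distribution satisfies pi = pi * P, i.e.:
  pi_0 = 1/5*pi_0 + 1/5*pi_1 + 1/10*pi_2 + 1/10*pi_3
  pi_1 = 1/2*pi_0 + 1/5*pi_1 + 2/5*pi_2 + 1/2*pi_3
  pi_2 = 1/5*pi_0 + 1/10*pi_1 + 1/5*pi_2 + 3/10*pi_3
  pi_3 = 1/10*pi_0 + 1/2*pi_1 + 3/10*pi_2 + 1/10*pi_3
with normalization: pi_0 + pi_1 + pi_2 + pi_3 = 1.

Using the first 3 balance equations plus normalization, the linear system A*pi = b is:
  [-4/5, 1/5, 1/10, 1/10] . pi = 0
  [1/2, -4/5, 2/5, 1/2] . pi = 0
  [1/5, 1/10, -4/5, 3/10] . pi = 0
  [1, 1, 1, 1] . pi = 1

Solving yields:
  pi_0 = 193/1268
  pi_1 = 469/1268
  pi_2 = 243/1268
  pi_3 = 363/1268

Verification (pi * P):
  193/1268*1/5 + 469/1268*1/5 + 243/1268*1/10 + 363/1268*1/10 = 193/1268 = pi_0  (ok)
  193/1268*1/2 + 469/1268*1/5 + 243/1268*2/5 + 363/1268*1/2 = 469/1268 = pi_1  (ok)
  193/1268*1/5 + 469/1268*1/10 + 243/1268*1/5 + 363/1268*3/10 = 243/1268 = pi_2  (ok)
  193/1268*1/10 + 469/1268*1/2 + 243/1268*3/10 + 363/1268*1/10 = 363/1268 = pi_3  (ok)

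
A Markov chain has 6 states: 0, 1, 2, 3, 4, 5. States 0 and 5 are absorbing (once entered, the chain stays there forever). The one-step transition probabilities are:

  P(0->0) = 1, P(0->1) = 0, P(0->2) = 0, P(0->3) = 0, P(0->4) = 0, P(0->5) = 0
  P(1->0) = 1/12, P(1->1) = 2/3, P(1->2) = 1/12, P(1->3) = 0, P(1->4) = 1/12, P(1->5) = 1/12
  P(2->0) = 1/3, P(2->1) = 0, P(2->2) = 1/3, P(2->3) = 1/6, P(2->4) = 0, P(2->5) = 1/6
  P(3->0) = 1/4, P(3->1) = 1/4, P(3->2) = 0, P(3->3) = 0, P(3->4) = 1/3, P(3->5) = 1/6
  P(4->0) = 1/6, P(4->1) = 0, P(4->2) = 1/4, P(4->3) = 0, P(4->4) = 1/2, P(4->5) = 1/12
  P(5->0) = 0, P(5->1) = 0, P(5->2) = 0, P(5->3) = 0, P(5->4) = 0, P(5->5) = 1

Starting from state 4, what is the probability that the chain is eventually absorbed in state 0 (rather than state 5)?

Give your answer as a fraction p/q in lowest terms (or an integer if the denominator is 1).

Answer: 237/359

Derivation:
Let a_i = P(absorbed in 0 | start in state i).
Boundary conditions: a_0 = 1, a_5 = 0.
For each transient state i, a_i = sum_j P(i->j) * a_j:
  a_1 = 1/12*a_0 + 2/3*a_1 + 1/12*a_2 + 0*a_3 + 1/12*a_4 + 1/12*a_5
  a_2 = 1/3*a_0 + 0*a_1 + 1/3*a_2 + 1/6*a_3 + 0*a_4 + 1/6*a_5
  a_3 = 1/4*a_0 + 1/4*a_1 + 0*a_2 + 0*a_3 + 1/3*a_4 + 1/6*a_5
  a_4 = 1/6*a_0 + 0*a_1 + 1/4*a_2 + 0*a_3 + 1/2*a_4 + 1/12*a_5

Substituting a_0 = 1 and a_5 = 0, rearrange to (I - Q) a = r where r[i] = P(i -> 0):
  [1/3, -1/12, 0, -1/12] . (a_1, a_2, a_3, a_4) = 1/12
  [0, 2/3, -1/6, 0] . (a_1, a_2, a_3, a_4) = 1/3
  [-1/4, 0, 1, -1/3] . (a_1, a_2, a_3, a_4) = 1/4
  [0, -1/4, 0, 1/2] . (a_1, a_2, a_3, a_4) = 1/6

Solving yields:
  a_1 = 623/1077
  a_2 = 704/1077
  a_3 = 662/1077
  a_4 = 237/359

Starting state is 4, so the absorption probability is a_4 = 237/359.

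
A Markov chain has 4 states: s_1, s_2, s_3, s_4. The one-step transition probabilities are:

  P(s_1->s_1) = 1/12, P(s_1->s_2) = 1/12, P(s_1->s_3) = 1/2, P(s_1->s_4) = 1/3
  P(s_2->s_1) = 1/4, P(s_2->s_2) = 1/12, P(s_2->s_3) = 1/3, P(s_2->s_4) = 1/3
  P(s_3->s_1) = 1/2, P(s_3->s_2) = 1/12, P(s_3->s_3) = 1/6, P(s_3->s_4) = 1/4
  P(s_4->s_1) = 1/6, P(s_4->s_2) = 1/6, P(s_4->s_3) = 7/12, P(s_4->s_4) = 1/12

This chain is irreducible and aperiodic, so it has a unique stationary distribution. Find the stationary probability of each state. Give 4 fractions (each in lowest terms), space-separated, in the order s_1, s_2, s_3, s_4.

The stationary distribution satisfies pi = pi * P, i.e.:
  pi_s_1 = 1/12*pi_s_1 + 1/4*pi_s_2 + 1/2*pi_s_3 + 1/6*pi_s_4
  pi_s_2 = 1/12*pi_s_1 + 1/12*pi_s_2 + 1/12*pi_s_3 + 1/6*pi_s_4
  pi_s_3 = 1/2*pi_s_1 + 1/3*pi_s_2 + 1/6*pi_s_3 + 7/12*pi_s_4
  pi_s_4 = 1/3*pi_s_1 + 1/3*pi_s_2 + 1/4*pi_s_3 + 1/12*pi_s_4
with normalization: pi_s_1 + pi_s_2 + pi_s_3 + pi_s_4 = 1.

Using the first 3 balance equations plus normalization, the linear system A*pi = b is:
  [-11/12, 1/4, 1/2, 1/6] . pi = 0
  [1/12, -11/12, 1/12, 1/6] . pi = 0
  [1/2, 1/3, -5/6, 7/12] . pi = 0
  [1, 1, 1, 1] . pi = 1

Solving yields:
  pi_s_1 = 803/2890
  pi_s_2 = 299/2890
  pi_s_3 = 109/289
  pi_s_4 = 349/1445

Verification (pi * P):
  803/2890*1/12 + 299/2890*1/4 + 109/289*1/2 + 349/1445*1/6 = 803/2890 = pi_s_1  (ok)
  803/2890*1/12 + 299/2890*1/12 + 109/289*1/12 + 349/1445*1/6 = 299/2890 = pi_s_2  (ok)
  803/2890*1/2 + 299/2890*1/3 + 109/289*1/6 + 349/1445*7/12 = 109/289 = pi_s_3  (ok)
  803/2890*1/3 + 299/2890*1/3 + 109/289*1/4 + 349/1445*1/12 = 349/1445 = pi_s_4  (ok)

Answer: 803/2890 299/2890 109/289 349/1445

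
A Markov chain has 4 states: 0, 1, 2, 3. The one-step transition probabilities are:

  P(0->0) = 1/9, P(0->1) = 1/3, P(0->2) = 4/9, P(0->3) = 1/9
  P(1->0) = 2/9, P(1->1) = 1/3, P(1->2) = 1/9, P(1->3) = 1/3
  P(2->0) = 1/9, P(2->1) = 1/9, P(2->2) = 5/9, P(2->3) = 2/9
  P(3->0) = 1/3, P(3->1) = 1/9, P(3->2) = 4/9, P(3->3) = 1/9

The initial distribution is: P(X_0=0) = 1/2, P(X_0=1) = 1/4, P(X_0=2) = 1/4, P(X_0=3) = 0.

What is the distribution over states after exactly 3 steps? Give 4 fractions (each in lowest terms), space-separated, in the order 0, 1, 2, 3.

Answer: 265/1458 16/81 613/1458 146/729

Derivation:
Propagating the distribution step by step (d_{t+1} = d_t * P):
d_0 = (0=1/2, 1=1/4, 2=1/4, 3=0)
  d_1[0] = 1/2*1/9 + 1/4*2/9 + 1/4*1/9 + 0*1/3 = 5/36
  d_1[1] = 1/2*1/3 + 1/4*1/3 + 1/4*1/9 + 0*1/9 = 5/18
  d_1[2] = 1/2*4/9 + 1/4*1/9 + 1/4*5/9 + 0*4/9 = 7/18
  d_1[3] = 1/2*1/9 + 1/4*1/3 + 1/4*2/9 + 0*1/9 = 7/36
d_1 = (0=5/36, 1=5/18, 2=7/18, 3=7/36)
  d_2[0] = 5/36*1/9 + 5/18*2/9 + 7/18*1/9 + 7/36*1/3 = 5/27
  d_2[1] = 5/36*1/3 + 5/18*1/3 + 7/18*1/9 + 7/36*1/9 = 11/54
  d_2[2] = 5/36*4/9 + 5/18*1/9 + 7/18*5/9 + 7/36*4/9 = 32/81
  d_2[3] = 5/36*1/9 + 5/18*1/3 + 7/18*2/9 + 7/36*1/9 = 35/162
d_2 = (0=5/27, 1=11/54, 2=32/81, 3=35/162)
  d_3[0] = 5/27*1/9 + 11/54*2/9 + 32/81*1/9 + 35/162*1/3 = 265/1458
  d_3[1] = 5/27*1/3 + 11/54*1/3 + 32/81*1/9 + 35/162*1/9 = 16/81
  d_3[2] = 5/27*4/9 + 11/54*1/9 + 32/81*5/9 + 35/162*4/9 = 613/1458
  d_3[3] = 5/27*1/9 + 11/54*1/3 + 32/81*2/9 + 35/162*1/9 = 146/729
d_3 = (0=265/1458, 1=16/81, 2=613/1458, 3=146/729)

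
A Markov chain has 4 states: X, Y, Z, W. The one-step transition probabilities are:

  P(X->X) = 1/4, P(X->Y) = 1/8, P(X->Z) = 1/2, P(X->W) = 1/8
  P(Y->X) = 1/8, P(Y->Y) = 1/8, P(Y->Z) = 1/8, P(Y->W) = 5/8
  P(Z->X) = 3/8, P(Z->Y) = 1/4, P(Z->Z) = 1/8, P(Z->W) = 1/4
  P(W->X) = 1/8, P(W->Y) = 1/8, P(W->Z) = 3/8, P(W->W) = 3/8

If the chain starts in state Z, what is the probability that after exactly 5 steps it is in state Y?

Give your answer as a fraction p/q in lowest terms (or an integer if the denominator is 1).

Answer: 5291/32768

Derivation:
Computing P^5 by repeated multiplication:
P^1 =
  X: [1/4, 1/8, 1/2, 1/8]
  Y: [1/8, 1/8, 1/8, 5/8]
  Z: [3/8, 1/4, 1/8, 1/4]
  W: [1/8, 1/8, 3/8, 3/8]
P^2 =
  X: [9/32, 3/16, 1/4, 9/32]
  Y: [11/64, 9/64, 21/64, 23/64]
  Z: [13/64, 9/64, 21/64, 21/64]
  W: [15/64, 11/64, 17/64, 21/64]
P^3 =
  X: [57/256, 5/32, 77/256, 41/128]
  Y: [117/512, 85/512, 143/512, 167/512]
  Z: [119/512, 85/512, 145/512, 163/512]
  W: [113/512, 81/512, 151/512, 167/512]
P^4 =
  X: [467/2048, 333/2048, 591/2048, 657/2048]
  Y: [915/4096, 655/4096, 1197/4096, 1329/4096]
  Z: [921/4096, 657/4096, 1195/4096, 1323/4096]
  W: [927/4096, 663/4096, 1185/4096, 1321/4096]
P^5 =
  X: [3697/16384, 2639/16384, 4763/16384, 5285/16384]
  Y: [7405/32768, 5293/32768, 9499/32768, 10571/32768]
  Z: [7407/32768, 5291/32768, 9505/32768, 10565/32768]
  W: [7393/32768, 5281/32768, 9519/32768, 10575/32768]

(P^5)[Z -> Y] = 5291/32768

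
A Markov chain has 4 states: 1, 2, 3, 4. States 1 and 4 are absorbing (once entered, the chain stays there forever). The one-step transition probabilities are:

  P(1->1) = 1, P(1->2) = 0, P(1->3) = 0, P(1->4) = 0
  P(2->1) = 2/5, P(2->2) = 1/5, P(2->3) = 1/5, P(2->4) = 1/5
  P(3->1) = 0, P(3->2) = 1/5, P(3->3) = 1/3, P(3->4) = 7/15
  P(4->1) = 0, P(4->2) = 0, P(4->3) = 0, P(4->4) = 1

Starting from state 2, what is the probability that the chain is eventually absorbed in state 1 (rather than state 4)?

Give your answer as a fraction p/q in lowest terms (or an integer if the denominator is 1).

Answer: 20/37

Derivation:
Let a_i = P(absorbed in 1 | start in state i).
Boundary conditions: a_1 = 1, a_4 = 0.
For each transient state i, a_i = sum_j P(i->j) * a_j:
  a_2 = 2/5*a_1 + 1/5*a_2 + 1/5*a_3 + 1/5*a_4
  a_3 = 0*a_1 + 1/5*a_2 + 1/3*a_3 + 7/15*a_4

Substituting a_1 = 1 and a_4 = 0, rearrange to (I - Q) a = r where r[i] = P(i -> 1):
  [4/5, -1/5] . (a_2, a_3) = 2/5
  [-1/5, 2/3] . (a_2, a_3) = 0

Solving yields:
  a_2 = 20/37
  a_3 = 6/37

Starting state is 2, so the absorption probability is a_2 = 20/37.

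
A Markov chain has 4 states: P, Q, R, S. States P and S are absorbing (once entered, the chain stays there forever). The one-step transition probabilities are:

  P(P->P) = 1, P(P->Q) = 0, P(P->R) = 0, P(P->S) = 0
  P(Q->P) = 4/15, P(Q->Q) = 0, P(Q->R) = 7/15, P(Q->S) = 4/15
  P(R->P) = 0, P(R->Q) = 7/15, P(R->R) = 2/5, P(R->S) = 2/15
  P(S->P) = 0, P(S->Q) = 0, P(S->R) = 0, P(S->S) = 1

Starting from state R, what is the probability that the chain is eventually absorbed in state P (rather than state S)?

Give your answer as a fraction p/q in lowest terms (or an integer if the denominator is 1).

Let a_i = P(absorbed in P | start in state i).
Boundary conditions: a_P = 1, a_S = 0.
For each transient state i, a_i = sum_j P(i->j) * a_j:
  a_Q = 4/15*a_P + 0*a_Q + 7/15*a_R + 4/15*a_S
  a_R = 0*a_P + 7/15*a_Q + 2/5*a_R + 2/15*a_S

Substituting a_P = 1 and a_S = 0, rearrange to (I - Q) a = r where r[i] = P(i -> P):
  [1, -7/15] . (a_Q, a_R) = 4/15
  [-7/15, 3/5] . (a_Q, a_R) = 0

Solving yields:
  a_Q = 18/43
  a_R = 14/43

Starting state is R, so the absorption probability is a_R = 14/43.

Answer: 14/43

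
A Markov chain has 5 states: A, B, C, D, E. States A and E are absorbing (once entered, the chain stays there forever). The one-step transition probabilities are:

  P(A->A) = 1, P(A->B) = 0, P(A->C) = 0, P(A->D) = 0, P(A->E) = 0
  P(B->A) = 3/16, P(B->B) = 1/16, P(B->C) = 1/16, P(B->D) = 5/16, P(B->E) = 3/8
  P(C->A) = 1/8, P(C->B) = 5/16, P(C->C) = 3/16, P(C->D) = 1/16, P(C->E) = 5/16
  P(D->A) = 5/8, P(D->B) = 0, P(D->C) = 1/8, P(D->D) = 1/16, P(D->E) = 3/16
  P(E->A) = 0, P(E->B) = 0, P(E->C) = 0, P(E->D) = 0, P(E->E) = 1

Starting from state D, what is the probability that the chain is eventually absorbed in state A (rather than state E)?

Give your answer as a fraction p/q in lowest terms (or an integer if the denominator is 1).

Let a_i = P(absorbed in A | start in state i).
Boundary conditions: a_A = 1, a_E = 0.
For each transient state i, a_i = sum_j P(i->j) * a_j:
  a_B = 3/16*a_A + 1/16*a_B + 1/16*a_C + 5/16*a_D + 3/8*a_E
  a_C = 1/8*a_A + 5/16*a_B + 3/16*a_C + 1/16*a_D + 5/16*a_E
  a_D = 5/8*a_A + 0*a_B + 1/8*a_C + 1/16*a_D + 3/16*a_E

Substituting a_A = 1 and a_E = 0, rearrange to (I - Q) a = r where r[i] = P(i -> A):
  [15/16, -1/16, -5/16] . (a_B, a_C, a_D) = 3/16
  [-5/16, 13/16, -1/16] . (a_B, a_C, a_D) = 1/8
  [0, -1/8, 15/16] . (a_B, a_C, a_D) = 5/8

Solving yields:
  a_B = 1289/2770
  a_C = 215/554
  a_D = 199/277

Starting state is D, so the absorption probability is a_D = 199/277.

Answer: 199/277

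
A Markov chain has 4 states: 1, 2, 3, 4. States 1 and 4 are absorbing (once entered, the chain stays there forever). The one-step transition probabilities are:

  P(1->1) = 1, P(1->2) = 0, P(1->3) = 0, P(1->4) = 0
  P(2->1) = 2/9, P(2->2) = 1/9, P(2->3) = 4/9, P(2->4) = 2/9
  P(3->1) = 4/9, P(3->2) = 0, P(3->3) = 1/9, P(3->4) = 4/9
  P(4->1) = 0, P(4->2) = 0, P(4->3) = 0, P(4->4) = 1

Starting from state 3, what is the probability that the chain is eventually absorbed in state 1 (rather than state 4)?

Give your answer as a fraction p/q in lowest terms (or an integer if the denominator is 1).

Let a_i = P(absorbed in 1 | start in state i).
Boundary conditions: a_1 = 1, a_4 = 0.
For each transient state i, a_i = sum_j P(i->j) * a_j:
  a_2 = 2/9*a_1 + 1/9*a_2 + 4/9*a_3 + 2/9*a_4
  a_3 = 4/9*a_1 + 0*a_2 + 1/9*a_3 + 4/9*a_4

Substituting a_1 = 1 and a_4 = 0, rearrange to (I - Q) a = r where r[i] = P(i -> 1):
  [8/9, -4/9] . (a_2, a_3) = 2/9
  [0, 8/9] . (a_2, a_3) = 4/9

Solving yields:
  a_2 = 1/2
  a_3 = 1/2

Starting state is 3, so the absorption probability is a_3 = 1/2.

Answer: 1/2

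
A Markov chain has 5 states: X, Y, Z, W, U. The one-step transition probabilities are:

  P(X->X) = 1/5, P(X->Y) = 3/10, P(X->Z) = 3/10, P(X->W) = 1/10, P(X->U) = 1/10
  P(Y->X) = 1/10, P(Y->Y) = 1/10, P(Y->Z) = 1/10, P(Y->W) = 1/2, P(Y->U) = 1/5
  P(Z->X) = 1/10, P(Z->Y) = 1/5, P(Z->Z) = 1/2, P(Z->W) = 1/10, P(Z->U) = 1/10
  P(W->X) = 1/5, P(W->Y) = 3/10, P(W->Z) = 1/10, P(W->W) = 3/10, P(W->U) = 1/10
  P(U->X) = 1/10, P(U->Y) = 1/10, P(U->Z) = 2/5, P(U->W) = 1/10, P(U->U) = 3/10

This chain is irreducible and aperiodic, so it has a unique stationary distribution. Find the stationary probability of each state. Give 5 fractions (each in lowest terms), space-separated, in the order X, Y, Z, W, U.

The stationary distribution satisfies pi = pi * P, i.e.:
  pi_X = 1/5*pi_X + 1/10*pi_Y + 1/10*pi_Z + 1/5*pi_W + 1/10*pi_U
  pi_Y = 3/10*pi_X + 1/10*pi_Y + 1/5*pi_Z + 3/10*pi_W + 1/10*pi_U
  pi_Z = 3/10*pi_X + 1/10*pi_Y + 1/2*pi_Z + 1/10*pi_W + 2/5*pi_U
  pi_W = 1/10*pi_X + 1/2*pi_Y + 1/10*pi_Z + 3/10*pi_W + 1/10*pi_U
  pi_U = 1/10*pi_X + 1/5*pi_Y + 1/10*pi_Z + 1/10*pi_W + 3/10*pi_U
with normalization: pi_X + pi_Y + pi_Z + pi_W + pi_U = 1.

Using the first 4 balance equations plus normalization, the linear system A*pi = b is:
  [-4/5, 1/10, 1/10, 1/5, 1/10] . pi = 0
  [3/10, -9/10, 1/5, 3/10, 1/10] . pi = 0
  [3/10, 1/10, -1/2, 1/10, 2/5] . pi = 0
  [1/10, 1/2, 1/10, -7/10, 1/10] . pi = 0
  [1, 1, 1, 1, 1] . pi = 1

Solving yields:
  pi_X = 829/6088
  pi_Y = 153/761
  pi_Z = 437/1522
  pi_W = 1373/6088
  pi_U = 457/3044

Verification (pi * P):
  829/6088*1/5 + 153/761*1/10 + 437/1522*1/10 + 1373/6088*1/5 + 457/3044*1/10 = 829/6088 = pi_X  (ok)
  829/6088*3/10 + 153/761*1/10 + 437/1522*1/5 + 1373/6088*3/10 + 457/3044*1/10 = 153/761 = pi_Y  (ok)
  829/6088*3/10 + 153/761*1/10 + 437/1522*1/2 + 1373/6088*1/10 + 457/3044*2/5 = 437/1522 = pi_Z  (ok)
  829/6088*1/10 + 153/761*1/2 + 437/1522*1/10 + 1373/6088*3/10 + 457/3044*1/10 = 1373/6088 = pi_W  (ok)
  829/6088*1/10 + 153/761*1/5 + 437/1522*1/10 + 1373/6088*1/10 + 457/3044*3/10 = 457/3044 = pi_U  (ok)

Answer: 829/6088 153/761 437/1522 1373/6088 457/3044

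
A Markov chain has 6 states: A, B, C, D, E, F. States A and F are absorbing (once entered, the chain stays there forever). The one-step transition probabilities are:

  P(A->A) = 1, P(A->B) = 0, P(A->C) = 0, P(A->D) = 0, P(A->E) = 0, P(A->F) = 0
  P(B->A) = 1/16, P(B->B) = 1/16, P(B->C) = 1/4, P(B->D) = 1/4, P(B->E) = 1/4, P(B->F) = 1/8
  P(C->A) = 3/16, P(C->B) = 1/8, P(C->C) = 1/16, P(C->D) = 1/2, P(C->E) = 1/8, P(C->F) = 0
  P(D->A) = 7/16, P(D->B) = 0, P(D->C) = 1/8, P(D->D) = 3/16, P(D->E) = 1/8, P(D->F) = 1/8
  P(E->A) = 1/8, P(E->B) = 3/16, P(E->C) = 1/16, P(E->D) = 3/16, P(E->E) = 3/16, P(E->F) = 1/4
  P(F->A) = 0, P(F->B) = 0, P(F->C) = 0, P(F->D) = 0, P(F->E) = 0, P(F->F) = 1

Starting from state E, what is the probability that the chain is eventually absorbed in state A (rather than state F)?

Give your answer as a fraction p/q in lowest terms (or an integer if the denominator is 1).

Let a_i = P(absorbed in A | start in state i).
Boundary conditions: a_A = 1, a_F = 0.
For each transient state i, a_i = sum_j P(i->j) * a_j:
  a_B = 1/16*a_A + 1/16*a_B + 1/4*a_C + 1/4*a_D + 1/4*a_E + 1/8*a_F
  a_C = 3/16*a_A + 1/8*a_B + 1/16*a_C + 1/2*a_D + 1/8*a_E + 0*a_F
  a_D = 7/16*a_A + 0*a_B + 1/8*a_C + 3/16*a_D + 1/8*a_E + 1/8*a_F
  a_E = 1/8*a_A + 3/16*a_B + 1/16*a_C + 3/16*a_D + 3/16*a_E + 1/4*a_F

Substituting a_A = 1 and a_F = 0, rearrange to (I - Q) a = r where r[i] = P(i -> A):
  [15/16, -1/4, -1/4, -1/4] . (a_B, a_C, a_D, a_E) = 1/16
  [-1/8, 15/16, -1/2, -1/8] . (a_B, a_C, a_D, a_E) = 3/16
  [0, -1/8, 13/16, -1/8] . (a_B, a_C, a_D, a_E) = 7/16
  [-3/16, -1/16, -3/16, 13/16] . (a_B, a_C, a_D, a_E) = 1/8

Solving yields:
  a_B = 16711/28005
  a_C = 20689/28005
  a_D = 20491/28005
  a_E = 2897/5601

Starting state is E, so the absorption probability is a_E = 2897/5601.

Answer: 2897/5601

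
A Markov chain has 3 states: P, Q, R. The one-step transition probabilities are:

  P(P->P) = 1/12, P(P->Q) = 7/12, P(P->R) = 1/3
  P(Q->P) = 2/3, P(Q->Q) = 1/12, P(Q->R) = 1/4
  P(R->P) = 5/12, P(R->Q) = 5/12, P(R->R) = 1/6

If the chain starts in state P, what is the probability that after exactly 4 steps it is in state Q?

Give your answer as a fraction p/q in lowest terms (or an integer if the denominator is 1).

Answer: 1679/5184

Derivation:
Computing P^4 by repeated multiplication:
P^1 =
  P: [1/12, 7/12, 1/3]
  Q: [2/3, 1/12, 1/4]
  R: [5/12, 5/12, 1/6]
P^2 =
  P: [77/144, 17/72, 11/48]
  Q: [31/144, 1/2, 41/144]
  R: [55/144, 25/72, 13/48]
P^3 =
  P: [257/864, 41/96, 119/432]
  Q: [203/432, 247/864, 211/864]
  R: [325/864, 35/96, 7/27]
P^4 =
  P: [4399/10368, 1679/5184, 2611/10368]
  Q: [3437/10368, 259/648, 929/3456]
  R: [3965/10368, 1855/5184, 2693/10368]

(P^4)[P -> Q] = 1679/5184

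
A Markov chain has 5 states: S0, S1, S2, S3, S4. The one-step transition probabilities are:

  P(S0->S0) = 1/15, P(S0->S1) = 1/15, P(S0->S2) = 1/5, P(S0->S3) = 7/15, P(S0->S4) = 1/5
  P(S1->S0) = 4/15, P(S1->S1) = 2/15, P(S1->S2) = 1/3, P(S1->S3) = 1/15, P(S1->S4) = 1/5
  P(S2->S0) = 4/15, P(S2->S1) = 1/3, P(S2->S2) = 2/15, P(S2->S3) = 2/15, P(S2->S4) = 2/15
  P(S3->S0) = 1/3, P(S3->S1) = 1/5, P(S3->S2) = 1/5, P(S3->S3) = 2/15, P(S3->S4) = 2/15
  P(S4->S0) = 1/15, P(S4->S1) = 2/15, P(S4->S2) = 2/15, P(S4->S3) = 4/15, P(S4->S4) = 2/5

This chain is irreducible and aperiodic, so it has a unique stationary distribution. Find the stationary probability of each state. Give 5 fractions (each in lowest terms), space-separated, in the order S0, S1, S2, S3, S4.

The stationary distribution satisfies pi = pi * P, i.e.:
  pi_S0 = 1/15*pi_S0 + 4/15*pi_S1 + 4/15*pi_S2 + 1/3*pi_S3 + 1/15*pi_S4
  pi_S1 = 1/15*pi_S0 + 2/15*pi_S1 + 1/3*pi_S2 + 1/5*pi_S3 + 2/15*pi_S4
  pi_S2 = 1/5*pi_S0 + 1/3*pi_S1 + 2/15*pi_S2 + 1/5*pi_S3 + 2/15*pi_S4
  pi_S3 = 7/15*pi_S0 + 1/15*pi_S1 + 2/15*pi_S2 + 2/15*pi_S3 + 4/15*pi_S4
  pi_S4 = 1/5*pi_S0 + 1/5*pi_S1 + 2/15*pi_S2 + 2/15*pi_S3 + 2/5*pi_S4
with normalization: pi_S0 + pi_S1 + pi_S2 + pi_S3 + pi_S4 = 1.

Using the first 4 balance equations plus normalization, the linear system A*pi = b is:
  [-14/15, 4/15, 4/15, 1/3, 1/15] . pi = 0
  [1/15, -13/15, 1/3, 1/5, 2/15] . pi = 0
  [1/5, 1/3, -13/15, 1/5, 2/15] . pi = 0
  [7/15, 1/15, 2/15, -13/15, 4/15] . pi = 0
  [1, 1, 1, 1, 1] . pi = 1

Solving yields:
  pi_S0 = 589/2970
  pi_S1 = 4643/26730
  pi_S2 = 872/4455
  pi_S3 = 193/891
  pi_S4 = 262/1215

Verification (pi * P):
  589/2970*1/15 + 4643/26730*4/15 + 872/4455*4/15 + 193/891*1/3 + 262/1215*1/15 = 589/2970 = pi_S0  (ok)
  589/2970*1/15 + 4643/26730*2/15 + 872/4455*1/3 + 193/891*1/5 + 262/1215*2/15 = 4643/26730 = pi_S1  (ok)
  589/2970*1/5 + 4643/26730*1/3 + 872/4455*2/15 + 193/891*1/5 + 262/1215*2/15 = 872/4455 = pi_S2  (ok)
  589/2970*7/15 + 4643/26730*1/15 + 872/4455*2/15 + 193/891*2/15 + 262/1215*4/15 = 193/891 = pi_S3  (ok)
  589/2970*1/5 + 4643/26730*1/5 + 872/4455*2/15 + 193/891*2/15 + 262/1215*2/5 = 262/1215 = pi_S4  (ok)

Answer: 589/2970 4643/26730 872/4455 193/891 262/1215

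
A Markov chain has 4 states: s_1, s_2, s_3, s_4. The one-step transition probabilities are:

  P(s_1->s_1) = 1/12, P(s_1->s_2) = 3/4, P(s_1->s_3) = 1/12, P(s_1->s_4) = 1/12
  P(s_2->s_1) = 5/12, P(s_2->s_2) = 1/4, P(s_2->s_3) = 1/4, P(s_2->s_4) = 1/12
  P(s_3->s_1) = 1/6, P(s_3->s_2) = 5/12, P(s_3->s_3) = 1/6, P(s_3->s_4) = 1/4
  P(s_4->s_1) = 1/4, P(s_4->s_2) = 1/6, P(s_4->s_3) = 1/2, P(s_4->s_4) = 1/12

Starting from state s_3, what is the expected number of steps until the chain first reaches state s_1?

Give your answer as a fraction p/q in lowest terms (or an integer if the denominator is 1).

Let h_i = expected steps to first reach s_1 from state i.
Boundary: h_s_1 = 0.
First-step equations for the other states:
  h_s_2 = 1 + 5/12*h_s_1 + 1/4*h_s_2 + 1/4*h_s_3 + 1/12*h_s_4
  h_s_3 = 1 + 1/6*h_s_1 + 5/12*h_s_2 + 1/6*h_s_3 + 1/4*h_s_4
  h_s_4 = 1 + 1/4*h_s_1 + 1/6*h_s_2 + 1/2*h_s_3 + 1/12*h_s_4

Substituting h_s_1 = 0 and rearranging gives the linear system (I - Q) h = 1:
  [3/4, -1/4, -1/12] . (h_s_2, h_s_3, h_s_4) = 1
  [-5/12, 5/6, -1/4] . (h_s_2, h_s_3, h_s_4) = 1
  [-1/6, -1/2, 11/12] . (h_s_2, h_s_3, h_s_4) = 1

Solving yields:
  h_s_2 = 360/119
  h_s_3 = 456/119
  h_s_4 = 444/119

Starting state is s_3, so the expected hitting time is h_s_3 = 456/119.

Answer: 456/119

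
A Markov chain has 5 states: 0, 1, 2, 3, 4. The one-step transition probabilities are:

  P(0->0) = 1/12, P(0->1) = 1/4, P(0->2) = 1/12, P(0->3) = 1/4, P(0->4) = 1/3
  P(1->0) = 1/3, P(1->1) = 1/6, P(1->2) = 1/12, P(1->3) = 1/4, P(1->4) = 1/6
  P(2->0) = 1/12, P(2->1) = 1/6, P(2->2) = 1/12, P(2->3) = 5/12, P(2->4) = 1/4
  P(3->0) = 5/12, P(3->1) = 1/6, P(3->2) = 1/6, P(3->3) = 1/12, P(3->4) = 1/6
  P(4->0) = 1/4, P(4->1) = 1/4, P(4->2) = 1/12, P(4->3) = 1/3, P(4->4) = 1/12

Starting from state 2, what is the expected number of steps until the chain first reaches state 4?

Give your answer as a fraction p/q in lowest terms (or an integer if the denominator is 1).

Answer: 9440/2179

Derivation:
Let h_i = expected steps to first reach 4 from state i.
Boundary: h_4 = 0.
First-step equations for the other states:
  h_0 = 1 + 1/12*h_0 + 1/4*h_1 + 1/12*h_2 + 1/4*h_3 + 1/3*h_4
  h_1 = 1 + 1/3*h_0 + 1/6*h_1 + 1/12*h_2 + 1/4*h_3 + 1/6*h_4
  h_2 = 1 + 1/12*h_0 + 1/6*h_1 + 1/12*h_2 + 5/12*h_3 + 1/4*h_4
  h_3 = 1 + 5/12*h_0 + 1/6*h_1 + 1/6*h_2 + 1/12*h_3 + 1/6*h_4

Substituting h_4 = 0 and rearranging gives the linear system (I - Q) h = 1:
  [11/12, -1/4, -1/12, -1/4] . (h_0, h_1, h_2, h_3) = 1
  [-1/3, 5/6, -1/12, -1/4] . (h_0, h_1, h_2, h_3) = 1
  [-1/12, -1/6, 11/12, -5/12] . (h_0, h_1, h_2, h_3) = 1
  [-5/12, -1/6, -1/6, 11/12] . (h_0, h_1, h_2, h_3) = 1

Solving yields:
  h_0 = 8632/2179
  h_1 = 9960/2179
  h_2 = 9440/2179
  h_3 = 9828/2179

Starting state is 2, so the expected hitting time is h_2 = 9440/2179.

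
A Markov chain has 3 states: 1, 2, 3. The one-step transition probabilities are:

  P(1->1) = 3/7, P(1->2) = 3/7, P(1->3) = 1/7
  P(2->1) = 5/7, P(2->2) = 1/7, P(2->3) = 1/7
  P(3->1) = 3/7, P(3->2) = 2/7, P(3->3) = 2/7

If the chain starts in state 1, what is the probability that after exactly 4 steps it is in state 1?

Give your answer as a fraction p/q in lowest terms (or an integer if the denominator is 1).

Computing P^4 by repeated multiplication:
P^1 =
  1: [3/7, 3/7, 1/7]
  2: [5/7, 1/7, 1/7]
  3: [3/7, 2/7, 2/7]
P^2 =
  1: [27/49, 2/7, 8/49]
  2: [23/49, 18/49, 8/49]
  3: [25/49, 15/49, 9/49]
P^3 =
  1: [25/49, 111/343, 57/343]
  2: [183/343, 103/343, 57/343]
  3: [177/343, 108/343, 58/343]
P^4 =
  1: [1251/2401, 750/2401, 400/2401]
  2: [1235/2401, 766/2401, 400/2401]
  3: [1245/2401, 755/2401, 401/2401]

(P^4)[1 -> 1] = 1251/2401

Answer: 1251/2401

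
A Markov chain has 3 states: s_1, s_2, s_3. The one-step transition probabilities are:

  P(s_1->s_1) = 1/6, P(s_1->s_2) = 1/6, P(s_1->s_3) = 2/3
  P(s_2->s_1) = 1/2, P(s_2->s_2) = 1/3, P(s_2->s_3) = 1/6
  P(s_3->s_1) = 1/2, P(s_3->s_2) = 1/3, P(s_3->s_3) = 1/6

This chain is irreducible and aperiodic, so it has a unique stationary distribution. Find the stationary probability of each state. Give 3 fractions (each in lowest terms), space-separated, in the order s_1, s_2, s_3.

Answer: 3/8 13/48 17/48

Derivation:
The stationary distribution satisfies pi = pi * P, i.e.:
  pi_s_1 = 1/6*pi_s_1 + 1/2*pi_s_2 + 1/2*pi_s_3
  pi_s_2 = 1/6*pi_s_1 + 1/3*pi_s_2 + 1/3*pi_s_3
  pi_s_3 = 2/3*pi_s_1 + 1/6*pi_s_2 + 1/6*pi_s_3
with normalization: pi_s_1 + pi_s_2 + pi_s_3 = 1.

Using the first 2 balance equations plus normalization, the linear system A*pi = b is:
  [-5/6, 1/2, 1/2] . pi = 0
  [1/6, -2/3, 1/3] . pi = 0
  [1, 1, 1] . pi = 1

Solving yields:
  pi_s_1 = 3/8
  pi_s_2 = 13/48
  pi_s_3 = 17/48

Verification (pi * P):
  3/8*1/6 + 13/48*1/2 + 17/48*1/2 = 3/8 = pi_s_1  (ok)
  3/8*1/6 + 13/48*1/3 + 17/48*1/3 = 13/48 = pi_s_2  (ok)
  3/8*2/3 + 13/48*1/6 + 17/48*1/6 = 17/48 = pi_s_3  (ok)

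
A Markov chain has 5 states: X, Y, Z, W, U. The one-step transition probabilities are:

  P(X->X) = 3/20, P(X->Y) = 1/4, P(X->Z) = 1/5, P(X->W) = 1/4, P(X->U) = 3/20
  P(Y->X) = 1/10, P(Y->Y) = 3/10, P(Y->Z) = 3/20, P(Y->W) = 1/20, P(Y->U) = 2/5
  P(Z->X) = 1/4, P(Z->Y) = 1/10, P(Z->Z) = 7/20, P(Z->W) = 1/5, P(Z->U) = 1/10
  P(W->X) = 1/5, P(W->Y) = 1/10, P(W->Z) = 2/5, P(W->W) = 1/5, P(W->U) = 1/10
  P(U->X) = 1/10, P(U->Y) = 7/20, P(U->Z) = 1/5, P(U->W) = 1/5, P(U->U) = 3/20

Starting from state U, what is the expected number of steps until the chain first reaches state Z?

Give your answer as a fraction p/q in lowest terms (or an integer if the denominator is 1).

Answer: 4245/928

Derivation:
Let h_i = expected steps to first reach Z from state i.
Boundary: h_Z = 0.
First-step equations for the other states:
  h_X = 1 + 3/20*h_X + 1/4*h_Y + 1/5*h_Z + 1/4*h_W + 3/20*h_U
  h_Y = 1 + 1/10*h_X + 3/10*h_Y + 3/20*h_Z + 1/20*h_W + 2/5*h_U
  h_W = 1 + 1/5*h_X + 1/10*h_Y + 2/5*h_Z + 1/5*h_W + 1/10*h_U
  h_U = 1 + 1/10*h_X + 7/20*h_Y + 1/5*h_Z + 1/5*h_W + 3/20*h_U

Substituting h_Z = 0 and rearranging gives the linear system (I - Q) h = 1:
  [17/20, -1/4, -1/4, -3/20] . (h_X, h_Y, h_W, h_U) = 1
  [-1/10, 7/10, -1/20, -2/5] . (h_X, h_Y, h_W, h_U) = 1
  [-1/5, -1/10, 4/5, -1/10] . (h_X, h_Y, h_W, h_U) = 1
  [-1/10, -7/20, -1/5, 17/20] . (h_X, h_Y, h_W, h_U) = 1

Solving yields:
  h_X = 130/29
  h_Y = 13745/2784
  h_W = 4955/1392
  h_U = 4245/928

Starting state is U, so the expected hitting time is h_U = 4245/928.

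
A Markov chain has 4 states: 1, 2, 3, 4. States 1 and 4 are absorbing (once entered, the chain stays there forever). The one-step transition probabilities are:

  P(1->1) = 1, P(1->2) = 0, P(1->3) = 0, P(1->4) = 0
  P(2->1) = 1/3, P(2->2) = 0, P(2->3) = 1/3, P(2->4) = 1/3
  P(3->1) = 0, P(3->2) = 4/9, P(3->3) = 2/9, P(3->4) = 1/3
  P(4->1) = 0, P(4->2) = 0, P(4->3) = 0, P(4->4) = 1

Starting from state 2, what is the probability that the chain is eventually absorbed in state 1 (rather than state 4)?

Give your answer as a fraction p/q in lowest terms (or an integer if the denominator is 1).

Answer: 7/17

Derivation:
Let a_i = P(absorbed in 1 | start in state i).
Boundary conditions: a_1 = 1, a_4 = 0.
For each transient state i, a_i = sum_j P(i->j) * a_j:
  a_2 = 1/3*a_1 + 0*a_2 + 1/3*a_3 + 1/3*a_4
  a_3 = 0*a_1 + 4/9*a_2 + 2/9*a_3 + 1/3*a_4

Substituting a_1 = 1 and a_4 = 0, rearrange to (I - Q) a = r where r[i] = P(i -> 1):
  [1, -1/3] . (a_2, a_3) = 1/3
  [-4/9, 7/9] . (a_2, a_3) = 0

Solving yields:
  a_2 = 7/17
  a_3 = 4/17

Starting state is 2, so the absorption probability is a_2 = 7/17.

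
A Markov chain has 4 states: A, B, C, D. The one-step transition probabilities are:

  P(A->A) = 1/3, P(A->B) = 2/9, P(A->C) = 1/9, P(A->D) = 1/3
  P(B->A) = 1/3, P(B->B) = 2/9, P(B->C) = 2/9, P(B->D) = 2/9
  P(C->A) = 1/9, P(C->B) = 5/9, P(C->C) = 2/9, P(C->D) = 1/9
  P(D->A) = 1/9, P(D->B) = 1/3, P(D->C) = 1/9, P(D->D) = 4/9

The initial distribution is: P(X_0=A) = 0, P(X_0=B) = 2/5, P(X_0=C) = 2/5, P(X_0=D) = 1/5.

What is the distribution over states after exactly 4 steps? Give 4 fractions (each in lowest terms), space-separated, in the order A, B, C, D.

Propagating the distribution step by step (d_{t+1} = d_t * P):
d_0 = (A=0, B=2/5, C=2/5, D=1/5)
  d_1[A] = 0*1/3 + 2/5*1/3 + 2/5*1/9 + 1/5*1/9 = 1/5
  d_1[B] = 0*2/9 + 2/5*2/9 + 2/5*5/9 + 1/5*1/3 = 17/45
  d_1[C] = 0*1/9 + 2/5*2/9 + 2/5*2/9 + 1/5*1/9 = 1/5
  d_1[D] = 0*1/3 + 2/5*2/9 + 2/5*1/9 + 1/5*4/9 = 2/9
d_1 = (A=1/5, B=17/45, C=1/5, D=2/9)
  d_2[A] = 1/5*1/3 + 17/45*1/3 + 1/5*1/9 + 2/9*1/9 = 97/405
  d_2[B] = 1/5*2/9 + 17/45*2/9 + 1/5*5/9 + 2/9*1/3 = 127/405
  d_2[C] = 1/5*1/9 + 17/45*2/9 + 1/5*2/9 + 2/9*1/9 = 71/405
  d_2[D] = 1/5*1/3 + 17/45*2/9 + 1/5*1/9 + 2/9*4/9 = 22/81
d_2 = (A=97/405, B=127/405, C=71/405, D=22/81)
  d_3[A] = 97/405*1/3 + 127/405*1/3 + 71/405*1/9 + 22/81*1/9 = 853/3645
  d_3[B] = 97/405*2/9 + 127/405*2/9 + 71/405*5/9 + 22/81*1/3 = 1133/3645
  d_3[C] = 97/405*1/9 + 127/405*2/9 + 71/405*2/9 + 22/81*1/9 = 67/405
  d_3[D] = 97/405*1/3 + 127/405*2/9 + 71/405*1/9 + 22/81*4/9 = 352/1215
d_3 = (A=853/3645, B=1133/3645, C=67/405, D=352/1215)
  d_4[A] = 853/3645*1/3 + 1133/3645*1/3 + 67/405*1/9 + 352/1215*1/9 = 2539/10935
  d_4[B] = 853/3645*2/9 + 1133/3645*2/9 + 67/405*5/9 + 352/1215*1/3 = 677/2187
  d_4[C] = 853/3645*1/9 + 1133/3645*2/9 + 67/405*2/9 + 352/1215*1/9 = 5381/32805
  d_4[D] = 853/3645*1/3 + 1133/3645*2/9 + 67/405*1/9 + 352/1215*4/9 = 9652/32805
d_4 = (A=2539/10935, B=677/2187, C=5381/32805, D=9652/32805)

Answer: 2539/10935 677/2187 5381/32805 9652/32805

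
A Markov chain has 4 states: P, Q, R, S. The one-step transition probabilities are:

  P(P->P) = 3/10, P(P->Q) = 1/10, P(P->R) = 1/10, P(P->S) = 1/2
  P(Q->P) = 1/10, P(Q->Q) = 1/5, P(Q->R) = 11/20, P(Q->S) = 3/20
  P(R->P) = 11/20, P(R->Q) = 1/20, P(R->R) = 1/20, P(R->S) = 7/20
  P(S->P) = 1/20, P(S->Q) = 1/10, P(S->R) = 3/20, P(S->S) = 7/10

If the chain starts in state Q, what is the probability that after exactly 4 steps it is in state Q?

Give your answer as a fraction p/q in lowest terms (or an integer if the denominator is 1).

Computing P^4 by repeated multiplication:
P^1 =
  P: [3/10, 1/10, 1/10, 1/2]
  Q: [1/10, 1/5, 11/20, 3/20]
  R: [11/20, 1/20, 1/20, 7/20]
  S: [1/20, 1/10, 3/20, 7/10]
P^2 =
  P: [9/50, 21/200, 33/200, 11/20]
  Q: [9/25, 37/400, 17/100, 151/400]
  R: [43/200, 41/400, 11/80, 109/200]
  S: [57/400, 41/400, 69/400, 233/400]
P^3 =
  P: [731/4000, 409/4000, 333/2000, 1097/2000]
  Q: [1837/8000, 403/4000, 19/125, 4141/8000]
  R: [1421/8000, 827/8000, 333/2000, 221/400]
  S: [177/1000, 813/8000, 1333/8000, 2219/4000]
P^4 =
  P: [3681/20000, 1019/10000, 13209/80000, 8783/16000]
  Q: [30151/160000, 4099/40000, 26179/160000, 43637/80000]
  R: [7313/40000, 8161/80000, 26531/160000, 17579/32000]
  S: [29223/160000, 16293/160000, 13211/80000, 44031/80000]

(P^4)[Q -> Q] = 4099/40000

Answer: 4099/40000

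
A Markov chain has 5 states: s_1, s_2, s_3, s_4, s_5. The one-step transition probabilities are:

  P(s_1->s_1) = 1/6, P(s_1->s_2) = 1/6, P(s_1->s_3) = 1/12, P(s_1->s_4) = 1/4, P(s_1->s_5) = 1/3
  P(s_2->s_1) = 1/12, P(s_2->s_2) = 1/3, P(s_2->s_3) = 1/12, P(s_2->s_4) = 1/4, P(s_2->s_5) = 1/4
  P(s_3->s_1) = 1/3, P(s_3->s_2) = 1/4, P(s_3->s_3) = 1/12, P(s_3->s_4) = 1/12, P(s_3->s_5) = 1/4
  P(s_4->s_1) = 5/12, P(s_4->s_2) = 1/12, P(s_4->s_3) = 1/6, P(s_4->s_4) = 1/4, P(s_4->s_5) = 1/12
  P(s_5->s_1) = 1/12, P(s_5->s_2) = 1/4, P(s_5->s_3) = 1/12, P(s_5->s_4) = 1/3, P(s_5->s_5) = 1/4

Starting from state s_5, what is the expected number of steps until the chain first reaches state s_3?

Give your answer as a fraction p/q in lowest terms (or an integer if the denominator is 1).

Answer: 4773/508

Derivation:
Let h_i = expected steps to first reach s_3 from state i.
Boundary: h_s_3 = 0.
First-step equations for the other states:
  h_s_1 = 1 + 1/6*h_s_1 + 1/6*h_s_2 + 1/12*h_s_3 + 1/4*h_s_4 + 1/3*h_s_5
  h_s_2 = 1 + 1/12*h_s_1 + 1/3*h_s_2 + 1/12*h_s_3 + 1/4*h_s_4 + 1/4*h_s_5
  h_s_4 = 1 + 5/12*h_s_1 + 1/12*h_s_2 + 1/6*h_s_3 + 1/4*h_s_4 + 1/12*h_s_5
  h_s_5 = 1 + 1/12*h_s_1 + 1/4*h_s_2 + 1/12*h_s_3 + 1/3*h_s_4 + 1/4*h_s_5

Substituting h_s_3 = 0 and rearranging gives the linear system (I - Q) h = 1:
  [5/6, -1/6, -1/4, -1/3] . (h_s_1, h_s_2, h_s_4, h_s_5) = 1
  [-1/12, 2/3, -1/4, -1/4] . (h_s_1, h_s_2, h_s_4, h_s_5) = 1
  [-5/12, -1/12, 3/4, -1/12] . (h_s_1, h_s_2, h_s_4, h_s_5) = 1
  [-1/12, -1/4, -1/3, 3/4] . (h_s_1, h_s_2, h_s_4, h_s_5) = 1

Solving yields:
  h_s_1 = 4803/508
  h_s_2 = 2403/254
  h_s_4 = 2205/254
  h_s_5 = 4773/508

Starting state is s_5, so the expected hitting time is h_s_5 = 4773/508.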